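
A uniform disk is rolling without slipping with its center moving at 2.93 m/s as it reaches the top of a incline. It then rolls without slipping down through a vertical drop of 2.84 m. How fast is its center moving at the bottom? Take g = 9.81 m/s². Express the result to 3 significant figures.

v ≈ 6.76 m/s

With I = (1/2)MR², the ratio k = I/(MR²) is 0.5.
Pure rolling means v = ωR; then KE = ½Mv² + ½I(v/R)² = ½(1+k)Mv² = (3/4)Mv².
Energy conservation: (3/4)Mv₀² + Mgh = (3/4)Mv², so v² = v₀² + 2gh/(1+k).
v = √(2.93² + 2×9.81×2.84/1.5) = √45.73 ≈ 6.76 m/s.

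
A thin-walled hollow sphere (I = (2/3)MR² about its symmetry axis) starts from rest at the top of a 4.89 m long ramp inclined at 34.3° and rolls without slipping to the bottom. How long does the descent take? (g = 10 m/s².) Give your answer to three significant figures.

With I = (2/3)MR², the ratio k = I/(MR²) is 2/3.
Translational: Mg sinθ − f = Ma. Rotational about the CM: fR = Iα = kMRa, so f = kMa.
Hence a = g sinθ/(1+k) = 10×sin34.3°/1.667 = 3.381 m/s².
With constant a from rest, t = √(2L/a) = √(2·4.89/3.381) ≈ 1.70 s.

t ≈ 1.70 s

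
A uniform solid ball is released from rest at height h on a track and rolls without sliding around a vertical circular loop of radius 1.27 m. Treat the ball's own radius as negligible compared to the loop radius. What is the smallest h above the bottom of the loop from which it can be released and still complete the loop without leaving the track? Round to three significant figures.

Here I = (2/5)MR², so the shape factor k = I/(MR²) = 0.4.
At the top of the loop, the minimum-contact condition is Mg = Mv_top²/r, so v_top² = gr.
With ω = v/R, the kinetic energy at speed v is ½(1+k)Mv² = (7/10)Mv².
Energy conservation from release (height h) to the top (height 2r): Mgh = Mg(2r) + (7/10)M·gr.
Thus h_min = 2r + (1+k)r/2 = r(2 + 1.4/2) = 1.27 × 2.7 ≈ 3.43 m.

h_min ≈ 3.43 m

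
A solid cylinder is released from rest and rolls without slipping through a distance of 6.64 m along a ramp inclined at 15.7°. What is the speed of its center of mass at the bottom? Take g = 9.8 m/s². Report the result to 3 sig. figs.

The moment of inertia is (1/2)MR², giving k ≡ I/(MR²) = 0.5.
Rolling without slipping gives ω = v/R, so the total kinetic energy is ½Mv² + ½Iω² = ½(1+k)Mv² = (3/4)Mv².
The vertical drop is h = L sinθ = 6.64 × sin15.7° = 1.797 m.
Setting Mgh = (3/4)Mv² gives v = √(2gh/(1+k)) = √(2·9.8·1.797/1.5) ≈ 4.85 m/s.

v ≈ 4.85 m/s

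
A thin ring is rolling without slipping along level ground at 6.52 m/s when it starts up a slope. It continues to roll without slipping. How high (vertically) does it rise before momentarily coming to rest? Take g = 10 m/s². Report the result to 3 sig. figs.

Here I = MR², so the shape factor k = I/(MR²) = 1.
Rolling without slipping gives ω = v/R, so the total kinetic energy is ½Mv² + ½Iω² = ½(1+k)Mv² = Mv².
All of this converts to potential energy at the highest point: Mv₀² = Mgh.
Thus h = (1+k)v₀²/(2g) = 2 × 6.52² / (2 × 10) ≈ 4.25 m.

h ≈ 4.25 m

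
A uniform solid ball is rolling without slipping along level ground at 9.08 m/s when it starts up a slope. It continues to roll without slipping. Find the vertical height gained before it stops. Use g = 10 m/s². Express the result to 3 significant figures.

h ≈ 5.77 m

The moment of inertia is (2/5)MR², giving k ≡ I/(MR²) = 0.4.
Since it rolls without slipping, ω = v/R and KE = ½Mv² + ½Iω² = ½(1+k)Mv² = (7/10)Mv².
All of this converts to potential energy at the highest point: (7/10)Mv₀² = Mgh.
Thus h = (1+k)v₀²/(2g) = 1.4 × 9.08² / (2 × 10) ≈ 5.77 m.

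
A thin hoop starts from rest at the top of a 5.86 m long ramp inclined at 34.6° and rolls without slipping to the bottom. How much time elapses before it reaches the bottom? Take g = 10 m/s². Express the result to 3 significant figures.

Here I = MR², so the shape factor k = I/(MR²) = 1.
Translational: Mg sinθ − f = Ma. Rotational about the CM: fR = Iα = kMRa, so f = kMa.
Hence a = g sinθ/(1+k) = 10×sin34.6°/2 = 2.839 m/s².
With constant a from rest, t = √(2L/a) = √(2·5.86/2.839) ≈ 2.03 s.

t ≈ 2.03 s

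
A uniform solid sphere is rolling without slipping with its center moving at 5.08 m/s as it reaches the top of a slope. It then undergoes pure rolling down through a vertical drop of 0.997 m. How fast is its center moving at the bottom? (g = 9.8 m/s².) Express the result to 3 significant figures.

For this body I = (2/5)MR², i.e. k = I/(MR²) = 0.4.
Since it rolls without slipping, ω = v/R and KE = ½Mv² + ½Iω² = ½(1+k)Mv² = (7/10)Mv².
Conserving energy between top and bottom: (7/10)Mv² = (7/10)Mv₀² + Mgh, hence v² = v₀² + 2gh/(1+k).
v = √(5.08² + 2×9.8×0.997/1.4) = √39.76 ≈ 6.31 m/s.

v ≈ 6.31 m/s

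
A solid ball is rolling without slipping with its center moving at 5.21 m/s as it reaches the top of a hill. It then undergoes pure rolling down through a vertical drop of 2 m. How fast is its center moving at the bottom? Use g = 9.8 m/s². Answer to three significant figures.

Here I = (2/5)MR², so the shape factor k = I/(MR²) = 0.4.
Since it rolls without slipping, ω = v/R and KE = ½Mv² + ½Iω² = ½(1+k)Mv² = (7/10)Mv².
Conserving energy between top and bottom: (7/10)Mv² = (7/10)Mv₀² + Mgh, hence v² = v₀² + 2gh/(1+k).
v = √(5.21² + 2×9.8×2/1.4) = √55.14 ≈ 7.43 m/s.

v ≈ 7.43 m/s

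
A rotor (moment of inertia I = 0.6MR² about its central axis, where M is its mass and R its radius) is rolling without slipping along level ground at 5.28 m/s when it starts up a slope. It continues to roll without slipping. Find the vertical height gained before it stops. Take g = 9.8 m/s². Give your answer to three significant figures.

With I = 0.6MR², the ratio k = I/(MR²) is 0.6.
Pure rolling means v = ωR; then KE = ½Mv² + ½I(v/R)² = ½(1+k)Mv² = (4/5)Mv².
All of this converts to potential energy at the highest point: (4/5)Mv₀² = Mgh.
Thus h = (1+k)v₀²/(2g) = 1.6 × 5.28² / (2 × 9.8) ≈ 2.28 m.

h ≈ 2.28 m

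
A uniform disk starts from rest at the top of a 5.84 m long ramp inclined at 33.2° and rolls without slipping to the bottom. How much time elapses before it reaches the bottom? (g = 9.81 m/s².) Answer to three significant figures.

With I = (1/2)MR², the ratio k = I/(MR²) is 0.5.
Translational: Mg sinθ − f = Ma. Rotational about the CM: fR = Iα = kMRa, so f = kMa.
Hence a = g sinθ/(1+k) = 9.81×sin33.2°/1.5 = 3.581 m/s².
With constant a from rest, t = √(2L/a) = √(2·5.84/3.581) ≈ 1.81 s.

t ≈ 1.81 s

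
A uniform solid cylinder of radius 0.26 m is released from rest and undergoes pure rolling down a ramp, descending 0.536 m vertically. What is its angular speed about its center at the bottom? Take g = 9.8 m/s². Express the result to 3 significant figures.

ω ≈ 10.2 rad/s

Here I = (1/2)MR², so the shape factor k = I/(MR²) = 0.5.
Since it rolls without slipping, ω = v/R and KE = ½Mv² + ½Iω² = ½(1+k)Mv² = (3/4)Mv².
Energy conservation Mgh = ½(1+k)Mv² gives v = √(2gh/(1+k)) = √(2 × 9.8 × 0.536 / 1.5) = 2.646 m/s.
The angular speed follows from ω = v/R = 2.646/0.26 ≈ 10.2 rad/s.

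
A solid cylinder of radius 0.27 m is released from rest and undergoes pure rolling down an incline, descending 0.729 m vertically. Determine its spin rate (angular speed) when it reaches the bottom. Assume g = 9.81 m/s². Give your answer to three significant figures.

Here I = (1/2)MR², so the shape factor k = I/(MR²) = 0.5.
Pure rolling means v = ωR; then KE = ½Mv² + ½I(v/R)² = ½(1+k)Mv² = (3/4)Mv².
Energy conservation Mgh = ½(1+k)Mv² gives v = √(2gh/(1+k)) = √(2 × 9.81 × 0.729 / 1.5) = 3.088 m/s.
The angular speed follows from ω = v/R = 3.088/0.27 ≈ 11.4 rad/s.

ω ≈ 11.4 rad/s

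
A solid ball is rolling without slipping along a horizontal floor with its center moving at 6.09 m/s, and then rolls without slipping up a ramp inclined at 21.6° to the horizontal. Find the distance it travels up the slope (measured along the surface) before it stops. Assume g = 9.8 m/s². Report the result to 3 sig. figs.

d ≈ 7.20 m

For this body I = (2/5)MR², i.e. k = I/(MR²) = 0.4.
Rolling without slipping gives ω = v/R, so the total kinetic energy is ½Mv² + ½Iω² = ½(1+k)Mv² = (7/10)Mv².
Setting this equal to Mgh gives the vertical rise h = (1+k)v₀²/(2g) = 1.4×6.09²/(2×9.8) = 2.649 m.
The distance along the slope is d = h/sinθ = 2.649/sin21.6° ≈ 7.20 m.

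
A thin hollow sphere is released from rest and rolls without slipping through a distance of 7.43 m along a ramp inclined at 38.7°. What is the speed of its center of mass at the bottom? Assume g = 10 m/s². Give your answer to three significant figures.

v ≈ 7.47 m/s

The moment of inertia is (2/3)MR², giving k ≡ I/(MR²) = 2/3.
Rolling without slipping gives ω = v/R, so the total kinetic energy is ½Mv² + ½Iω² = ½(1+k)Mv² = (5/6)Mv².
The vertical drop is h = L sinθ = 7.43 × sin38.7° = 4.646 m.
Energy conservation: Mgh = (5/6)Mv², so v = √(2gh/(1+k)) = √(2 × 10 × 4.646 / 1.667) ≈ 7.47 m/s.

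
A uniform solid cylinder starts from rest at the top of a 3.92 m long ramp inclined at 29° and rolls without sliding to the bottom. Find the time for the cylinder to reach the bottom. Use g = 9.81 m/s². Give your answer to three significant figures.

For this body I = (1/2)MR², i.e. k = I/(MR²) = 0.5.
Along the incline Mg sinθ − f = Ma, and torque about the center fR = Iα = kMR²(a/R) gives f = kMa.
Hence a = g sinθ/(1+k) = 9.81×sin29°/1.5 = 3.171 m/s².
With constant a from rest, t = √(2L/a) = √(2·3.92/3.171) ≈ 1.57 s.

t ≈ 1.57 s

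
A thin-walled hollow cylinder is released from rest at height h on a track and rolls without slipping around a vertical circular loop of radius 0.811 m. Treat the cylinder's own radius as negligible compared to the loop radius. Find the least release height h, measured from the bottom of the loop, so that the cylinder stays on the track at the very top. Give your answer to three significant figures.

With I = MR², the ratio k = I/(MR²) is 1.
At the top, contact is just lost when gravity alone supplies the centripetal force: Mg = Mv_top²/r, i.e. v_top² = gr.
With ω = v/R, the kinetic energy at speed v is ½(1+k)Mv² = Mv².
Energy conservation from release (height h) to the top (height 2r): Mgh = Mg(2r) + M·gr.
Thus h_min = 2r + (1+k)r/2 = r(2 + 2/2) = 0.811 × 3 ≈ 2.43 m.

h_min ≈ 2.43 m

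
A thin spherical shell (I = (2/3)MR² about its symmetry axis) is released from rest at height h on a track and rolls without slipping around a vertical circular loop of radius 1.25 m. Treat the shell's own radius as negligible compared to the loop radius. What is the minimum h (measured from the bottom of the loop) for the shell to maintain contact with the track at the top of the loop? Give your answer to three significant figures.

With I = (2/3)MR², the ratio k = I/(MR²) is 2/3.
At the top, contact is just lost when gravity alone supplies the centripetal force: Mg = Mv_top²/r, i.e. v_top² = gr.
With ω = v/R, the kinetic energy at speed v is ½(1+k)Mv² = (5/6)Mv².
Energy conservation from release (height h) to the top (height 2r): Mgh = Mg(2r) + (5/6)M·gr.
Thus h_min = 2r + (1+k)r/2 = r(2 + 1.667/2) = 1.25 × 2.833 ≈ 3.54 m.

h_min ≈ 3.54 m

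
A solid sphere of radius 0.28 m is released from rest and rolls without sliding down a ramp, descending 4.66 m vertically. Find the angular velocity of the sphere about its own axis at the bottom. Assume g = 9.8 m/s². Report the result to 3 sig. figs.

ω ≈ 28.8 rad/s

The moment of inertia is (2/5)MR², giving k ≡ I/(MR²) = 0.4.
Pure rolling means v = ωR; then KE = ½Mv² + ½I(v/R)² = ½(1+k)Mv² = (7/10)Mv².
Energy conservation Mgh = ½(1+k)Mv² gives v = √(2gh/(1+k)) = √(2 × 9.8 × 4.66 / 1.4) = 8.077 m/s.
The angular speed follows from ω = v/R = 8.077/0.28 ≈ 28.8 rad/s.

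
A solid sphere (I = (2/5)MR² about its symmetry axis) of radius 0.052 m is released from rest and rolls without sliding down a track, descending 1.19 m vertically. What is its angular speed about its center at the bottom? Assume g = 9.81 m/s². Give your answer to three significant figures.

ω ≈ 78.5 rad/s

The moment of inertia is (2/5)MR², giving k ≡ I/(MR²) = 0.4.
The rolling condition ω = v/R makes the rotational term ½I(v/R)² = ½kMv², so KE_total = ½(1+k)Mv² = (7/10)Mv².
Energy conservation Mgh = ½(1+k)Mv² gives v = √(2gh/(1+k)) = √(2 × 9.81 × 1.19 / 1.4) = 4.084 m/s.
Then ω = v/R = 4.084 / 0.052 ≈ 78.5 rad/s.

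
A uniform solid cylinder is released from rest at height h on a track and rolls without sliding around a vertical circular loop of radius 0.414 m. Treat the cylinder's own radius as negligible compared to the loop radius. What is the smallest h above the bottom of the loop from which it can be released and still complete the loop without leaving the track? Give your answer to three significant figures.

Here I = (1/2)MR², so the shape factor k = I/(MR²) = 0.5.
At the top, contact is just lost when gravity alone supplies the centripetal force: Mg = Mv_top²/r, i.e. v_top² = gr.
With ω = v/R, the kinetic energy at speed v is ½(1+k)Mv² = (3/4)Mv².
Energy conservation from release (height h) to the top (height 2r): Mgh = Mg(2r) + (3/4)M·gr.
Thus h_min = 2r + (1+k)r/2 = r(2 + 1.5/2) = 0.414 × 2.75 ≈ 1.14 m.

h_min ≈ 1.14 m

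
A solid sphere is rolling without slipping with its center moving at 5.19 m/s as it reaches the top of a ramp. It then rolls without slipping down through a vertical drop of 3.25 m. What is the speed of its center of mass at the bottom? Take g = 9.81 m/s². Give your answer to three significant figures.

v ≈ 8.51 m/s

The moment of inertia is (2/5)MR², giving k ≡ I/(MR²) = 0.4.
The rolling condition ω = v/R makes the rotational term ½I(v/R)² = ½kMv², so KE_total = ½(1+k)Mv² = (7/10)Mv².
Conserving energy between top and bottom: (7/10)Mv² = (7/10)Mv₀² + Mgh, hence v² = v₀² + 2gh/(1+k).
v = √(5.19² + 2×9.81×3.25/1.4) = √72.48 ≈ 8.51 m/s.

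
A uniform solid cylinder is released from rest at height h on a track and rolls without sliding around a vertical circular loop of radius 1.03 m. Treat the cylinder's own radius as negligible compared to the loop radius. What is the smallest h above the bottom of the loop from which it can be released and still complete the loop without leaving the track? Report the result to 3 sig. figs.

h_min ≈ 2.83 m

For this body I = (1/2)MR², i.e. k = I/(MR²) = 0.5.
At the top, contact is just lost when gravity alone supplies the centripetal force: Mg = Mv_top²/r, i.e. v_top² = gr.
With ω = v/R, the kinetic energy at speed v is ½(1+k)Mv² = (3/4)Mv².
Energy conservation from release (height h) to the top (height 2r): Mgh = Mg(2r) + (3/4)M·gr.
Thus h_min = 2r + (1+k)r/2 = r(2 + 1.5/2) = 1.03 × 2.75 ≈ 2.83 m.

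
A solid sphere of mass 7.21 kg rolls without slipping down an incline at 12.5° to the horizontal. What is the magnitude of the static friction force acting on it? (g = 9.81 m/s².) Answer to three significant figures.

f ≈ 4.37 N

The moment of inertia is (2/5)MR², giving k ≡ I/(MR²) = 0.4.
Translational: Mg sinθ − f = Ma. Rotational about the CM: fR = Iα = kMRa, so f = kMa.
Combining, a = g sinθ/(1+k) and f = kMa = kMg sinθ/(1+k).
f = 0.4 × 7.21 × 9.81 × sin12.5° / 1.4 ≈ 4.37 N.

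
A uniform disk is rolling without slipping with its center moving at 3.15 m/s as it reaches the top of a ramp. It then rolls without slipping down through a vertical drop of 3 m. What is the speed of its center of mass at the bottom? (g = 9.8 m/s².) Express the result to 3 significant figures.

v ≈ 7.01 m/s

The moment of inertia is (1/2)MR², giving k ≡ I/(MR²) = 0.5.
Since it rolls without slipping, ω = v/R and KE = ½Mv² + ½Iω² = ½(1+k)Mv² = (3/4)Mv².
Conserving energy between top and bottom: (3/4)Mv² = (3/4)Mv₀² + Mgh, hence v² = v₀² + 2gh/(1+k).
v = √(3.15² + 2×9.8×3/1.5) = √49.12 ≈ 7.01 m/s.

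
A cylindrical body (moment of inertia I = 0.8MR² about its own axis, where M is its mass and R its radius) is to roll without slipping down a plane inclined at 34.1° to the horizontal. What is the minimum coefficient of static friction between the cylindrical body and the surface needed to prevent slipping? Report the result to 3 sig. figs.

Here I = 0.8MR², so the shape factor k = I/(MR²) = 0.8.
Translational: Mg sinθ − f = Ma. Rotational about the CM: fR = Iα = kMRa, so f = kMa.
These give a = g sinθ/(1+k) and the required friction f = kMg sinθ/(1+k).
The normal force is N = Mg cosθ, so μ_min = f/N = k tanθ/(1+k).
μ_min = 0.8 × tan34.1° / 1.8 ≈ 0.301.

μ_min ≈ 0.301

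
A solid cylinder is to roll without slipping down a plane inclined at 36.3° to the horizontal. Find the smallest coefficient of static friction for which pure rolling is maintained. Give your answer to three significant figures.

μ_min ≈ 0.245

The moment of inertia is (1/2)MR², giving k ≡ I/(MR²) = 0.5.
Newton's second law down the slope: Mg sinθ − f = Ma. The torque equation fR = Iα (with α = a/R) gives f = kMa.
These give a = g sinθ/(1+k) and the required friction f = kMg sinθ/(1+k).
The normal force is N = Mg cosθ, so μ_min = f/N = k tanθ/(1+k).
μ_min = 0.5 × tan36.3° / 1.5 ≈ 0.245.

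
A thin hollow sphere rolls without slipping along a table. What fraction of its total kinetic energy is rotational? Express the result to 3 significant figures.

The moment of inertia is (2/3)MR², giving k ≡ I/(MR²) = 2/3.
With ω = v/R, KE_trans = ½Mv² and KE_rot = ½Iω² = ½kMv², so KE_total = ½(1+k)Mv².
The rotational fraction is therefore k/(1+k) = (2/3)/1.667 ≈ 0.400.

fraction ≈ 0.400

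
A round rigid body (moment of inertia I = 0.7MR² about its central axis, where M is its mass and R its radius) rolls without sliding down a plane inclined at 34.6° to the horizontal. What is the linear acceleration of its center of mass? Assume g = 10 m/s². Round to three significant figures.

a ≈ 3.34 m/s²

The moment of inertia is 0.7MR², giving k ≡ I/(MR²) = 0.7.
Along the incline Mg sinθ − f = Ma, and torque about the center fR = Iα = kMR²(a/R) gives f = kMa.
Eliminating f: Mg sinθ = (1+k)Ma, so a = g sinθ/(1+k) = 10 × sin34.6° / 1.7 ≈ 3.34 m/s².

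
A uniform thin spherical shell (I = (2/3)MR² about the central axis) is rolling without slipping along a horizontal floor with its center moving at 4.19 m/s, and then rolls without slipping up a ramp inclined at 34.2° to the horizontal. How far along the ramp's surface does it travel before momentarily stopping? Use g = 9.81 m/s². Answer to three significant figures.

d ≈ 2.65 m

The moment of inertia is (2/3)MR², giving k ≡ I/(MR²) = 2/3.
Rolling without slipping gives ω = v/R, so the total kinetic energy is ½Mv² + ½Iω² = ½(1+k)Mv² = (5/6)Mv².
Setting this equal to Mgh gives the vertical rise h = (1+k)v₀²/(2g) = 1.667×4.19²/(2×9.81) = 1.491 m.
Along the incline, d = h/sinθ = 1.491/sin34.2° ≈ 2.65 m.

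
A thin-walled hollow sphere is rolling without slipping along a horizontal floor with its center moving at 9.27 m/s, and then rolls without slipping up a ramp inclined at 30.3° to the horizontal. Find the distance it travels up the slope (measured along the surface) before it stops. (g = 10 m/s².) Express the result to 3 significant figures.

d ≈ 14.2 m

Here I = (2/3)MR², so the shape factor k = I/(MR²) = 2/3.
Rolling without slipping gives ω = v/R, so the total kinetic energy is ½Mv² + ½Iω² = ½(1+k)Mv² = (5/6)Mv².
Setting this equal to Mgh gives the vertical rise h = (1+k)v₀²/(2g) = 1.667×9.27²/(2×10) = 7.161 m.
The distance along the slope is d = h/sinθ = 7.161/sin30.3° ≈ 14.2 m.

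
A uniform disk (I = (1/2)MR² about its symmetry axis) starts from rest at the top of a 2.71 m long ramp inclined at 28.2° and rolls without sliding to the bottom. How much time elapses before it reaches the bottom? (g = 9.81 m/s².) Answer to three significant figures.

t ≈ 1.32 s

Here I = (1/2)MR², so the shape factor k = I/(MR²) = 0.5.
Translational: Mg sinθ − f = Ma. Rotational about the CM: fR = Iα = kMRa, so f = kMa.
Hence a = g sinθ/(1+k) = 9.81×sin28.2°/1.5 = 3.09 m/s².
Starting from rest, L = ½at², so t = √(2L/a) = √(2×2.71/3.09) ≈ 1.32 s.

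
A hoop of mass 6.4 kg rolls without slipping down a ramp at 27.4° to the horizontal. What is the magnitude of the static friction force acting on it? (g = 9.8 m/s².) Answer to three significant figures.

The moment of inertia is MR², giving k ≡ I/(MR²) = 1.
Newton's second law down the slope: Mg sinθ − f = Ma. The torque equation fR = Iα (with α = a/R) gives f = kMa.
Combining, a = g sinθ/(1+k) and f = kMa = kMg sinθ/(1+k).
f = 1 × 6.4 × 9.8 × sin27.4° / 2 ≈ 14.4 N.

f ≈ 14.4 N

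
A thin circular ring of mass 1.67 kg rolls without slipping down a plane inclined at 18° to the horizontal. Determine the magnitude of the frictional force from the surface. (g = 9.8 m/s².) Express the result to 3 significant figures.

With I = MR², the ratio k = I/(MR²) is 1.
Along the incline Mg sinθ − f = Ma, and torque about the center fR = Iα = kMR²(a/R) gives f = kMa.
Combining, a = g sinθ/(1+k) and f = kMa = kMg sinθ/(1+k).
f = 1 × 1.67 × 9.8 × sin18° / 2 ≈ 2.53 N.

f ≈ 2.53 N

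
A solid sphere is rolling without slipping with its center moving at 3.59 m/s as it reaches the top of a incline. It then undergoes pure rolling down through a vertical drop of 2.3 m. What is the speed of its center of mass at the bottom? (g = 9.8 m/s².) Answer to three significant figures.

The moment of inertia is (2/5)MR², giving k ≡ I/(MR²) = 0.4.
Since it rolls without slipping, ω = v/R and KE = ½Mv² + ½Iω² = ½(1+k)Mv² = (7/10)Mv².
Conserving energy between top and bottom: (7/10)Mv² = (7/10)Mv₀² + Mgh, hence v² = v₀² + 2gh/(1+k).
v = √(3.59² + 2×9.8×2.3/1.4) = √45.09 ≈ 6.71 m/s.

v ≈ 6.71 m/s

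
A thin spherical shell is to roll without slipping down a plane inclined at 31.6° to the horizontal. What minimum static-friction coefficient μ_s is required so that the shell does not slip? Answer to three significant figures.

Here I = (2/3)MR², so the shape factor k = I/(MR²) = 2/3.
Along the incline Mg sinθ − f = Ma, and torque about the center fR = Iα = kMR²(a/R) gives f = kMa.
These give a = g sinθ/(1+k) and the required friction f = kMg sinθ/(1+k).
With N = Mg cosθ, the no-slip condition f ≤ μN gives μ_min = f/N = k tanθ/(1+k).
μ_min = (2/3) × tan31.6° / 1.667 ≈ 0.246.

μ_min ≈ 0.246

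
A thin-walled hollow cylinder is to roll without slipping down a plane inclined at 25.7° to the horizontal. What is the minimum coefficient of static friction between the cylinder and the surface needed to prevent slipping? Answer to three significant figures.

μ_min ≈ 0.241

With I = MR², the ratio k = I/(MR²) is 1.
Newton's second law down the slope: Mg sinθ − f = Ma. The torque equation fR = Iα (with α = a/R) gives f = kMa.
These give a = g sinθ/(1+k) and the required friction f = kMg sinθ/(1+k).
The normal force is N = Mg cosθ, so μ_min = f/N = k tanθ/(1+k).
μ_min = 1 × tan25.7° / 2 ≈ 0.241.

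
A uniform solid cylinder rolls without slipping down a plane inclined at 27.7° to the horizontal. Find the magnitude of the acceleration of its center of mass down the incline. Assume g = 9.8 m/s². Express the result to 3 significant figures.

a ≈ 3.04 m/s²

The moment of inertia is (1/2)MR², giving k ≡ I/(MR²) = 0.5.
Newton's second law down the slope: Mg sinθ − f = Ma. The torque equation fR = Iα (with α = a/R) gives f = kMa.
Eliminating f: Mg sinθ = (1+k)Ma, so a = g sinθ/(1+k) = 9.8 × sin27.7° / 1.5 ≈ 3.04 m/s².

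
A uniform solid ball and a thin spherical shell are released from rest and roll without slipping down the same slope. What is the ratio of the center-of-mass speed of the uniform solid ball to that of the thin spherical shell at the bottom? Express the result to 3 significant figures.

v_ratio ≈ 1.09

Each satisfies Mgh = ½(1+k)Mv² with k = I/(MR²), so v ∝ 1/√(1+k).
For the uniform solid ball k = 0.4; for the thin spherical shell k = 2/3.
v₁/v₂ = √((1+k₂)/(1+k₁)) = √(1.667/1.4) ≈ 1.09.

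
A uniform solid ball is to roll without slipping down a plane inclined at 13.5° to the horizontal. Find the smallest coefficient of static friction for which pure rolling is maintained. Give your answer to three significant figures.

The moment of inertia is (2/5)MR², giving k ≡ I/(MR²) = 0.4.
Translational: Mg sinθ − f = Ma. Rotational about the CM: fR = Iα = kMRa, so f = kMa.
These give a = g sinθ/(1+k) and the required friction f = kMg sinθ/(1+k).
With N = Mg cosθ, the no-slip condition f ≤ μN gives μ_min = f/N = k tanθ/(1+k).
μ_min = 0.4 × tan13.5° / 1.4 ≈ 0.0686.

μ_min ≈ 0.0686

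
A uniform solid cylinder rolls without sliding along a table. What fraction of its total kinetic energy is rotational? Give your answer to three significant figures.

For this body I = (1/2)MR², i.e. k = I/(MR²) = 0.5.
With ω = v/R, KE_trans = ½Mv² and KE_rot = ½Iω² = ½kMv², so KE_total = ½(1+k)Mv².
The rotational fraction is therefore k/(1+k) = 0.5/1.5 ≈ 0.333.

fraction ≈ 0.333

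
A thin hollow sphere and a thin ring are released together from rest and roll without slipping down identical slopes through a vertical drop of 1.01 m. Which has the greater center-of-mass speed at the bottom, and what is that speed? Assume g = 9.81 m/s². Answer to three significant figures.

the thin hollow sphere, at v ≈ 3.45 m/s

For rolling without slipping, Mgh = ½(1+k)Mv² where k = I/(MR²), so v = √(2gh/(1+k)).
Thin hollow sphere: k = 2/3, giving v = √(2×9.81×1.01/1.667) = 3.448 m/s.
Thin ring: k = 1, giving v = √(2×9.81×1.01/2) = 3.148 m/s.
The smaller k wins: the thin hollow sphere, at ≈ 3.45 m/s.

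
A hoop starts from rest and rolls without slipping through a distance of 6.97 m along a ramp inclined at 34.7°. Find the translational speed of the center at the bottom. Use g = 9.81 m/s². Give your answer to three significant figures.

v ≈ 6.24 m/s

With I = MR², the ratio k = I/(MR²) is 1.
Pure rolling means v = ωR; then KE = ½Mv² + ½I(v/R)² = ½(1+k)Mv² = Mv².
The vertical drop is h = L sinθ = 6.97 × sin34.7° = 3.968 m.
Setting Mgh = Mv² gives v = √(2gh/(1+k)) = √(2·9.81·3.968/2) ≈ 6.24 m/s.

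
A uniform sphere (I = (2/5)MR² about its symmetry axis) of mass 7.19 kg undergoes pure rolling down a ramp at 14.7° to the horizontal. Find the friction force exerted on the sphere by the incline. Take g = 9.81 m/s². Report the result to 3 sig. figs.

f ≈ 5.11 N

With I = (2/5)MR², the ratio k = I/(MR²) is 0.4.
Translational: Mg sinθ − f = Ma. Rotational about the CM: fR = Iα = kMRa, so f = kMa.
Combining, a = g sinθ/(1+k) and f = kMa = kMg sinθ/(1+k).
f = 0.4 × 7.19 × 9.81 × sin14.7° / 1.4 ≈ 5.11 N.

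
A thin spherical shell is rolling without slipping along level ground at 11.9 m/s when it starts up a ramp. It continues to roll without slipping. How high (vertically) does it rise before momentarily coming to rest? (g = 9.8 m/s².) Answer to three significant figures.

h ≈ 12.0 m

For this body I = (2/3)MR², i.e. k = I/(MR²) = 2/3.
Since it rolls without slipping, ω = v/R and KE = ½Mv² + ½Iω² = ½(1+k)Mv² = (5/6)Mv².
At the top the kinetic energy is zero, so (5/6)Mv₀² = Mgh.
Thus h = (1+k)v₀²/(2g) = 1.667 × 11.9² / (2 × 9.8) ≈ 12.0 m.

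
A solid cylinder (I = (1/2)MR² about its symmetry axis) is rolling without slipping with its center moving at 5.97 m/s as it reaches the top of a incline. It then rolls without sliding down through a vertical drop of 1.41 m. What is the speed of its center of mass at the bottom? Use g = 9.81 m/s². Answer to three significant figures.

v ≈ 7.35 m/s

With I = (1/2)MR², the ratio k = I/(MR²) is 0.5.
Rolling without slipping gives ω = v/R, so the total kinetic energy is ½Mv² + ½Iω² = ½(1+k)Mv² = (3/4)Mv².
Energy conservation: (3/4)Mv₀² + Mgh = (3/4)Mv², so v² = v₀² + 2gh/(1+k).
v = √(5.97² + 2×9.81×1.41/1.5) = √54.08 ≈ 7.35 m/s.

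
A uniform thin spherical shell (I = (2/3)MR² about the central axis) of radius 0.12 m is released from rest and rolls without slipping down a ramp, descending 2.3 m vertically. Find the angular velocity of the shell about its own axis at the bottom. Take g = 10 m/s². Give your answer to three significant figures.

ω ≈ 43.8 rad/s

For this body I = (2/3)MR², i.e. k = I/(MR²) = 2/3.
Since it rolls without slipping, ω = v/R and KE = ½Mv² + ½Iω² = ½(1+k)Mv² = (5/6)Mv².
Energy conservation Mgh = ½(1+k)Mv² gives v = √(2gh/(1+k)) = √(2 × 10 × 2.3 / 1.667) = 5.254 m/s.
Then ω = v/R = 5.254 / 0.12 ≈ 43.8 rad/s.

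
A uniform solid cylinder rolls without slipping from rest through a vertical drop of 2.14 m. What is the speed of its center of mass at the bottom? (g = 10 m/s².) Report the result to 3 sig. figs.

With I = (1/2)MR², the ratio k = I/(MR²) is 0.5.
The rolling condition ω = v/R makes the rotational term ½I(v/R)² = ½kMv², so KE_total = ½(1+k)Mv² = (3/4)Mv².
Energy conservation: Mgh = (3/4)Mv², so v = √(2gh/(1+k)) = √(2 × 10 × 2.14 / 1.5) ≈ 5.34 m/s.

v ≈ 5.34 m/s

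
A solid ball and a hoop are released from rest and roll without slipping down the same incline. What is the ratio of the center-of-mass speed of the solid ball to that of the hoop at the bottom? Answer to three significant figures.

v_ratio ≈ 1.20

Each satisfies Mgh = ½(1+k)Mv² with k = I/(MR²), so v ∝ 1/√(1+k).
For the solid ball k = 0.4; for the hoop k = 1.
v₁/v₂ = √((1+k₂)/(1+k₁)) = √(2/1.4) ≈ 1.20.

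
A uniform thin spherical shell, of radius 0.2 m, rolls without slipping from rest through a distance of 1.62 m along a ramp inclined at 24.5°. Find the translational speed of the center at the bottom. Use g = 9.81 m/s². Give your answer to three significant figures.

v ≈ 2.81 m/s

Here I = (2/3)MR², so the shape factor k = I/(MR²) = 2/3.
The rolling condition ω = v/R makes the rotational term ½I(v/R)² = ½kMv², so KE_total = ½(1+k)Mv² = (5/6)Mv².
The vertical drop is h = L sinθ = 1.62 × sin24.5° = 0.6718 m.
Energy conservation: Mgh = (5/6)Mv², so v = √(2gh/(1+k)) = √(2 × 9.81 × 0.6718 / 1.667) ≈ 2.81 m/s.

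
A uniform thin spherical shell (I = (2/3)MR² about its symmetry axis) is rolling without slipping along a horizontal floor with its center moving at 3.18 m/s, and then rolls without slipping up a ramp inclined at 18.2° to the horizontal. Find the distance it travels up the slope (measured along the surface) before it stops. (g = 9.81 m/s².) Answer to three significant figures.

For this body I = (2/3)MR², i.e. k = I/(MR²) = 2/3.
Pure rolling means v = ωR; then KE = ½Mv² + ½I(v/R)² = ½(1+k)Mv² = (5/6)Mv².
Setting this equal to Mgh gives the vertical rise h = (1+k)v₀²/(2g) = 1.667×3.18²/(2×9.81) = 0.859 m.
Along the incline, d = h/sinθ = 0.859/sin18.2° ≈ 2.75 m.

d ≈ 2.75 m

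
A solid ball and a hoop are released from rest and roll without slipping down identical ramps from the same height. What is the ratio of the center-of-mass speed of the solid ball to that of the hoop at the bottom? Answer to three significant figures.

Each satisfies Mgh = ½(1+k)Mv² with k = I/(MR²), so v ∝ 1/√(1+k).
For the solid ball k = 0.4; for the hoop k = 1.
v₁/v₂ = √((1+k₂)/(1+k₁)) = √(2/1.4) ≈ 1.20.

v_ratio ≈ 1.20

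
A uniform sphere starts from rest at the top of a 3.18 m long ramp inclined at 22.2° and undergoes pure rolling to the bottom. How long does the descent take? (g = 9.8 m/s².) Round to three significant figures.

t ≈ 1.55 s

With I = (2/5)MR², the ratio k = I/(MR²) is 0.4.
Newton's second law down the slope: Mg sinθ − f = Ma. The torque equation fR = Iα (with α = a/R) gives f = kMa.
Hence a = g sinθ/(1+k) = 9.8×sin22.2°/1.4 = 2.645 m/s².
Starting from rest, L = ½at², so t = √(2L/a) = √(2×3.18/2.645) ≈ 1.55 s.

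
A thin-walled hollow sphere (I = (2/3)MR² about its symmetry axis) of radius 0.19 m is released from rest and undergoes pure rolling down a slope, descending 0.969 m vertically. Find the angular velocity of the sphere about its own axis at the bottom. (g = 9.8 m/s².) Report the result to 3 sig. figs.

ω ≈ 17.8 rad/s

For this body I = (2/3)MR², i.e. k = I/(MR²) = 2/3.
Rolling without slipping gives ω = v/R, so the total kinetic energy is ½Mv² + ½Iω² = ½(1+k)Mv² = (5/6)Mv².
Energy conservation Mgh = ½(1+k)Mv² gives v = √(2gh/(1+k)) = √(2 × 9.8 × 0.969 / 1.667) = 3.376 m/s.
Then ω = v/R = 3.376 / 0.19 ≈ 17.8 rad/s.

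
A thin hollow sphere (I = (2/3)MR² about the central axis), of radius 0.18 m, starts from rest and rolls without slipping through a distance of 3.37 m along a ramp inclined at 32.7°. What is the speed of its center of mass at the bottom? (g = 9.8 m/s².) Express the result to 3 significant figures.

v ≈ 4.63 m/s

With I = (2/3)MR², the ratio k = I/(MR²) is 2/3.
Pure rolling means v = ωR; then KE = ½Mv² + ½I(v/R)² = ½(1+k)Mv² = (5/6)Mv².
The vertical drop is h = L sinθ = 3.37 × sin32.7° = 1.821 m.
Energy conservation: Mgh = (5/6)Mv², so v = √(2gh/(1+k)) = √(2 × 9.8 × 1.821 / 1.667) ≈ 4.63 m/s.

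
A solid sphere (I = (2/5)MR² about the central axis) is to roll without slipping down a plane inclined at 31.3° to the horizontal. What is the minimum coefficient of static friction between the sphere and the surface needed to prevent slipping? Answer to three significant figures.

Here I = (2/5)MR², so the shape factor k = I/(MR²) = 0.4.
Translational: Mg sinθ − f = Ma. Rotational about the CM: fR = Iα = kMRa, so f = kMa.
These give a = g sinθ/(1+k) and the required friction f = kMg sinθ/(1+k).
With N = Mg cosθ, the no-slip condition f ≤ μN gives μ_min = f/N = k tanθ/(1+k).
μ_min = 0.4 × tan31.3° / 1.4 ≈ 0.174.

μ_min ≈ 0.174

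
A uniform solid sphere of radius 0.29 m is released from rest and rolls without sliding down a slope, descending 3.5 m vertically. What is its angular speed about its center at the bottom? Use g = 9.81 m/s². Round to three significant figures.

The moment of inertia is (2/5)MR², giving k ≡ I/(MR²) = 0.4.
Pure rolling means v = ωR; then KE = ½Mv² + ½I(v/R)² = ½(1+k)Mv² = (7/10)Mv².
Energy conservation Mgh = ½(1+k)Mv² gives v = √(2gh/(1+k)) = √(2 × 9.81 × 3.5 / 1.4) = 7.004 m/s.
Then ω = v/R = 7.004 / 0.29 ≈ 24.2 rad/s.

ω ≈ 24.2 rad/s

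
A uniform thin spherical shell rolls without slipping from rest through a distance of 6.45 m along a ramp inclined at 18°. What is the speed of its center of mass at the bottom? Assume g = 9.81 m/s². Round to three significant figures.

Here I = (2/3)MR², so the shape factor k = I/(MR²) = 2/3.
Since it rolls without slipping, ω = v/R and KE = ½Mv² + ½Iω² = ½(1+k)Mv² = (5/6)Mv².
The vertical drop is h = L sinθ = 6.45 × sin18° = 1.993 m.
Energy conservation: Mgh = (5/6)Mv², so v = √(2gh/(1+k)) = √(2 × 9.81 × 1.993 / 1.667) ≈ 4.84 m/s.

v ≈ 4.84 m/s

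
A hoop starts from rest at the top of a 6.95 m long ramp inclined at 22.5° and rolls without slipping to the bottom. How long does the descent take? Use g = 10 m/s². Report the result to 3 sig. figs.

Here I = MR², so the shape factor k = I/(MR²) = 1.
Translational: Mg sinθ − f = Ma. Rotational about the CM: fR = Iα = kMRa, so f = kMa.
Hence a = g sinθ/(1+k) = 10×sin22.5°/2 = 1.913 m/s².
Starting from rest, L = ½at², so t = √(2L/a) = √(2×6.95/1.913) ≈ 2.70 s.

t ≈ 2.70 s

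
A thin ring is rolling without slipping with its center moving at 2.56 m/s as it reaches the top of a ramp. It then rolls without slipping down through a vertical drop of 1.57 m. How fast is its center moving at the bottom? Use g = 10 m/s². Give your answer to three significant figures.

v ≈ 4.72 m/s

The moment of inertia is MR², giving k ≡ I/(MR²) = 1.
Pure rolling means v = ωR; then KE = ½Mv² + ½I(v/R)² = ½(1+k)Mv² = Mv².
Energy conservation: Mv₀² + Mgh = Mv², so v² = v₀² + 2gh/(1+k).
v = √(2.56² + 2×10×1.57/2) = √22.25 ≈ 4.72 m/s.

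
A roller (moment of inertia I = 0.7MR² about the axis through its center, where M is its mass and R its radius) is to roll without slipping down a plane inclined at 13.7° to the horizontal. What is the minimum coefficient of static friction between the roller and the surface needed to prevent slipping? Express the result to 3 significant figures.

μ_min ≈ 0.100

With I = 0.7MR², the ratio k = I/(MR²) is 0.7.
Translational: Mg sinθ − f = Ma. Rotational about the CM: fR = Iα = kMRa, so f = kMa.
These give a = g sinθ/(1+k) and the required friction f = kMg sinθ/(1+k).
The normal force is N = Mg cosθ, so μ_min = f/N = k tanθ/(1+k).
μ_min = 0.7 × tan13.7° / 1.7 ≈ 0.100.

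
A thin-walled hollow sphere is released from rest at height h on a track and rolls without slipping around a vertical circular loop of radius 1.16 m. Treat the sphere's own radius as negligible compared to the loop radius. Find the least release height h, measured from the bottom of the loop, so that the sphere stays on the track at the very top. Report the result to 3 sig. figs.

With I = (2/3)MR², the ratio k = I/(MR²) is 2/3.
At the top, contact is just lost when gravity alone supplies the centripetal force: Mg = Mv_top²/r, i.e. v_top² = gr.
With ω = v/R, the kinetic energy at speed v is ½(1+k)Mv² = (5/6)Mv².
Energy conservation from release (height h) to the top (height 2r): Mgh = Mg(2r) + (5/6)M·gr.
Thus h_min = 2r + (1+k)r/2 = r(2 + 1.667/2) = 1.16 × 2.833 ≈ 3.29 m.

h_min ≈ 3.29 m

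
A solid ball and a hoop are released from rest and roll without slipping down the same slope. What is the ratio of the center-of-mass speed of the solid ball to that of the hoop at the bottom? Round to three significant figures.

Each satisfies Mgh = ½(1+k)Mv² with k = I/(MR²), so v ∝ 1/√(1+k).
For the solid ball k = 0.4; for the hoop k = 1.
v₁/v₂ = √((1+k₂)/(1+k₁)) = √(2/1.4) ≈ 1.20.

v_ratio ≈ 1.20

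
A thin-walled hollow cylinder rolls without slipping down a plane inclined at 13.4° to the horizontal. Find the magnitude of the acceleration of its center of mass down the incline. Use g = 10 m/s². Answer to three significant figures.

a ≈ 1.16 m/s²

Here I = MR², so the shape factor k = I/(MR²) = 1.
Newton's second law down the slope: Mg sinθ − f = Ma. The torque equation fR = Iα (with α = a/R) gives f = kMa.
Eliminating f: Mg sinθ = (1+k)Ma, so a = g sinθ/(1+k) = 10 × sin13.4° / 2 ≈ 1.16 m/s².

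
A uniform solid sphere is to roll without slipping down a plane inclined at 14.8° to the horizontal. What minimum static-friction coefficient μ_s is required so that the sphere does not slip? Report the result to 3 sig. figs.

μ_min ≈ 0.0755

The moment of inertia is (2/5)MR², giving k ≡ I/(MR²) = 0.4.
Along the incline Mg sinθ − f = Ma, and torque about the center fR = Iα = kMR²(a/R) gives f = kMa.
These give a = g sinθ/(1+k) and the required friction f = kMg sinθ/(1+k).
The normal force is N = Mg cosθ, so μ_min = f/N = k tanθ/(1+k).
μ_min = 0.4 × tan14.8° / 1.4 ≈ 0.0755.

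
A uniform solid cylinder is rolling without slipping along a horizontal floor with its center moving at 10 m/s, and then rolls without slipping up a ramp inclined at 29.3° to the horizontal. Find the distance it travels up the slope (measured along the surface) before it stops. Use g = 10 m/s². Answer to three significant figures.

The moment of inertia is (1/2)MR², giving k ≡ I/(MR²) = 0.5.
Since it rolls without slipping, ω = v/R and KE = ½Mv² + ½Iω² = ½(1+k)Mv² = (3/4)Mv².
Setting this equal to Mgh gives the vertical rise h = (1+k)v₀²/(2g) = 1.5×10²/(2×10) = 7.5 m.
The distance along the slope is d = h/sinθ = 7.5/sin29.3° ≈ 15.3 m.

d ≈ 15.3 m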